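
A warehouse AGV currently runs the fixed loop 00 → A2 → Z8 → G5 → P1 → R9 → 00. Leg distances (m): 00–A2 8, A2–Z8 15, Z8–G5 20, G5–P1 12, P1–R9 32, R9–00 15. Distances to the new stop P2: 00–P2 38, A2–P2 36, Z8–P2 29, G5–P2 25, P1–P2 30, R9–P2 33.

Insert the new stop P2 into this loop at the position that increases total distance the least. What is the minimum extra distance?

Insertion cost between consecutive stops i–j is d(i,P2) + d(P2,j) − d(i,j):
  between 00 and A2: 38 + 36 − 8 = 66
  between A2 and Z8: 36 + 29 − 15 = 50
  between Z8 and G5: 29 + 25 − 20 = 34
  between G5 and P1: 25 + 30 − 12 = 43
  between P1 and R9: 30 + 33 − 32 = 31
  between R9 and 00: 33 + 38 − 15 = 56
Cheapest insertion is between P1 and R9, adding 31.
New total = 102 + 31 = 133.

Adding 31 m by placing P2 on the P1–R9 leg.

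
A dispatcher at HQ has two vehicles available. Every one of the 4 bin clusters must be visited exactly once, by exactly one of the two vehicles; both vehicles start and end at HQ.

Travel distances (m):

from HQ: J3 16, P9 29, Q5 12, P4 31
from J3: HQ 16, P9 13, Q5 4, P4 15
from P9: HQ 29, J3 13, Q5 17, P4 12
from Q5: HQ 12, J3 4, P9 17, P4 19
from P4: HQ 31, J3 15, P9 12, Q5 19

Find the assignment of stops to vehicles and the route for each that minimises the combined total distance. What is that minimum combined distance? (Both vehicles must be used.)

Minimum combined distance: 96 m.

Check every non-empty split of the stops between the two vehicles; for each half take its own optimal tour:
  {J3} + {P9, Q5, P4}: 32 + 72 = 104
  {P9} + {J3, Q5, P4}: 58 + 62 = 120
  {J3, P9} + {Q5, P4}: 58 + 62 = 120
  {Q5} + {J3, P9, P4}: 24 + 72 = 96
  {J3, Q5} + {P9, P4}: 32 + 72 = 104
  {P9, Q5} + {J3, P4}: 58 + 62 = 120
  … (7 splits in total)
Best: vehicle 1 HQ → Q5 → HQ = 24; vehicle 2 HQ → J3 → P9 → P4 → HQ = 72; combined 96.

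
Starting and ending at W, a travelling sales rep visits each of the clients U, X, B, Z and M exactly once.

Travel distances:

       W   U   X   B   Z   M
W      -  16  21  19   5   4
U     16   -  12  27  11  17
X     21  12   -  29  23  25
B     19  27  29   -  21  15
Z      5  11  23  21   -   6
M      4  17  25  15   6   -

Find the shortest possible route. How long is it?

Minimum total distance: 76.

W → U → X → B → Z → M → W: 16+12+29+21+6+4 = 88
W → U → X → B → M → Z → W: 16+12+29+15+6+5 = 83
W → U → X → Z → B → M → W: 16+12+23+21+15+4 = 91
W → U → X → Z → M → B → W: 16+12+23+6+15+19 = 91
W → U → X → M → B → Z → W: 16+12+25+15+21+5 = 94
W → U → X → M → Z → B → W: 16+12+25+6+21+19 = 99
W → U → B → X → Z → M → W: 16+27+29+23+6+4 = 105
W → U → B → X → M → Z → W: 16+27+29+25+6+5 = 108
W → U → B → Z → X → M → W: 16+27+21+23+25+4 = 116
W → U → B → Z → M → X → W: 16+27+21+6+25+21 = 116
W → U → B → M → X → Z → W: 16+27+15+25+23+5 = 111
W → U → B → M → Z → X → W: 16+27+15+6+23+21 = 108
W → U → Z → X → B → M → W: 16+11+23+29+15+4 = 98
W → U → Z → X → M → B → W: 16+11+23+25+15+19 = 109
… (46 more)
W → Z → U → X → B → M → W: 5+11+12+29+15+4 = 76  ← best
The minimum is 76.
One optimal route: W → Z → U → X → B → M → W (or its reverse).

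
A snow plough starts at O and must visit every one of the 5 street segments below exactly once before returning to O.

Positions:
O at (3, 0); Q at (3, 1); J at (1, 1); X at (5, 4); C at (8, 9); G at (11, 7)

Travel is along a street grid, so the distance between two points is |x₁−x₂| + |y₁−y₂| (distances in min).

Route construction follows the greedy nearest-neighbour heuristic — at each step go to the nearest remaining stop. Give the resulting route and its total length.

From O: distances to unvisited — Q=1, J=3, X=6, C=14, G=15. Nearest is Q (1).
From Q: distances to unvisited — J=2, X=5, C=13, G=14. Nearest is J (2).
From J: distances to unvisited — X=7, C=15, G=16. Nearest is X (7).
From X: distances to unvisited — C=8, G=9. Nearest is C (8).
From C: distances to unvisited — G=5. Nearest is G (5).
Return G→O: 15.
Total = 1 + 2 + 7 + 8 + 5 + 15 = 38.

Total distance 38 min via the nearest-neighbour route O → Q → J → X → C → G → O.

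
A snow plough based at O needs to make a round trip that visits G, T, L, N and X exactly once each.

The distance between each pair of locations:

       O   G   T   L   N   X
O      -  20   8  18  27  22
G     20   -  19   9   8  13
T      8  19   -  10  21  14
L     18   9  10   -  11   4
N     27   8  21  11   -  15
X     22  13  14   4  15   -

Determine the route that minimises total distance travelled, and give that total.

There are 60 distinct closed tours to check (reversals are equivalent).
O-G-T-L-N-X-O: 20+19+10+11+15+22 = 97
O-G-T-L-X-N-O: 20+19+10+4+15+27 = 95
O-G-T-N-L-X-O: 20+19+21+11+4+22 = 97
O-G-T-N-X-L-O: 20+19+21+15+4+18 = 97
O-G-T-X-L-N-O: 20+19+14+4+11+27 = 95
O-G-T-X-N-L-O: 20+19+14+15+11+18 = 97
O-G-L-T-N-X-O: 20+9+10+21+15+22 = 97
O-G-L-T-X-N-O: 20+9+10+14+15+27 = 95
O-G-L-N-T-X-O: 20+9+11+21+14+22 = 97
O-G-L-N-X-T-O: 20+9+11+15+14+8 = 77
O-G-L-X-T-N-O: 20+9+4+14+21+27 = 95
O-G-L-X-N-T-O: 20+9+4+15+21+8 = 77
O-G-N-T-L-X-O: 20+8+21+10+4+22 = 85
O-G-N-T-X-L-O: 20+8+21+14+4+18 = 85
… (46 more)
O-G-N-L-X-T-O: 20+8+11+4+14+8 = 65  ← best
The minimum is 65.
One optimal route: O → G → N → L → X → T → O (or its reverse).

Minimum total distance: 65.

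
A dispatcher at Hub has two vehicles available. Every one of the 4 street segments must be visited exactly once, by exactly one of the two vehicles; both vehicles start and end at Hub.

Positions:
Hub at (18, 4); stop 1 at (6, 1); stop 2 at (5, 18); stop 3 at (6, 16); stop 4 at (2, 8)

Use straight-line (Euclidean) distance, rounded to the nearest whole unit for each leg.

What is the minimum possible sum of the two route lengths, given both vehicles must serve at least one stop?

69 — the smallest possible combined total.

Check every non-empty split of the stops between the two vehicles; for each half take its own optimal tour:
  {stop 1} + {stop 2, stop 3, stop 4}: 24 + 45 = 69
  {stop 2} + {stop 1, stop 3, stop 4}: 38 + 46 = 84
  {stop 1, stop 2} + {stop 3, stop 4}: 48 + 42 = 90
  {stop 3} + {stop 1, stop 2, stop 4}: 34 + 49 = 83
  {stop 1, stop 3} + {stop 2, stop 4}: 44 + 45 = 89
  {stop 2, stop 3} + {stop 1, stop 4}: 38 + 36 = 74
  … (7 splits in total)
Best: vehicle 1 Hub → stop 1 → Hub = 24; vehicle 2 Hub → stop 3 → stop 2 → stop 4 → Hub = 45; combined 69.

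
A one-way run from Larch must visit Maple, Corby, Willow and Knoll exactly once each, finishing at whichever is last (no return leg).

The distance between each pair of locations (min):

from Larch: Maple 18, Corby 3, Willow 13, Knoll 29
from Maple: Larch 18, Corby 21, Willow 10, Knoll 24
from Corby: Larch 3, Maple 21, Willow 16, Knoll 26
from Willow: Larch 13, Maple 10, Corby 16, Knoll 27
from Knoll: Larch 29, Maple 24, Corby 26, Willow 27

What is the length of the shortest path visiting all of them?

53 min — the minimum one-way total.

There are 4! = 24 possible orderings.
Larch → Maple → Corby → Willow → Knoll: 18+21+16+27 = 82
Larch → Maple → Corby → Knoll → Willow: 18+21+26+27 = 92
Larch → Maple → Willow → Corby → Knoll: 18+10+16+26 = 70
Larch → Maple → Willow → Knoll → Corby: 18+10+27+26 = 81
Larch → Maple → Knoll → Corby → Willow: 18+24+26+16 = 84
Larch → Maple → Knoll → Willow → Corby: 18+24+27+16 = 85
Larch → Corby → Maple → Willow → Knoll: 3+21+10+27 = 61
Larch → Corby → Maple → Knoll → Willow: 3+21+24+27 = 75
Larch → Corby → Willow → Maple → Knoll: 3+16+10+24 = 53
Larch → Corby → Willow → Knoll → Maple: 3+16+27+24 = 70
Larch → Corby → Knoll → Maple → Willow: 3+26+24+10 = 63
Larch → Corby → Knoll → Willow → Maple: 3+26+27+10 = 66
Larch → Willow → Maple → Corby → Knoll: 13+10+21+26 = 70
Larch → Willow → Maple → Knoll → Corby: 13+10+24+26 = 73
… (10 more)
The minimum is 53.
One shortest path: Larch → Corby → Willow → Maple → Knoll.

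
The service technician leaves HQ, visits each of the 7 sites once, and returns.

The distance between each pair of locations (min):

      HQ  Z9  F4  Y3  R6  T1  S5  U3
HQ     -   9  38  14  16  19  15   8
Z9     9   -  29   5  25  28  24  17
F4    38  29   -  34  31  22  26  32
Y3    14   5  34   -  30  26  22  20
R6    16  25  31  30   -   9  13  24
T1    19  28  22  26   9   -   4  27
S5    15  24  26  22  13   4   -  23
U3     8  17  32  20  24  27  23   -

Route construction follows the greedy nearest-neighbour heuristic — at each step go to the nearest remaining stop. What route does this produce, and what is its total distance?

At HQ the remaining stops are U3 8, Z9 9, Y3 14, S5 15, R6 16, T1 19, F4 38; go to U3.
At U3 the remaining stops are Z9 17, Y3 20, S5 23, R6 24, T1 27, F4 32; go to Z9.
At Z9 the remaining stops are Y3 5, S5 24, R6 25, T1 28, F4 29; go to Y3.
At Y3 the remaining stops are S5 22, T1 26, R6 30, F4 34; go to S5.
At S5 the remaining stops are T1 4, R6 13, F4 26; go to T1.
At T1 the remaining stops are R6 9, F4 22; go to R6.
At R6 the remaining stops are F4 31; go to F4.
Return F4→HQ: 38.
Total = 8 + 17 + 5 + 22 + 4 + 9 + 31 + 38 = 134.

Total distance 134 min via the nearest-neighbour route HQ → U3 → Z9 → Y3 → S5 → T1 → R6 → F4 → HQ.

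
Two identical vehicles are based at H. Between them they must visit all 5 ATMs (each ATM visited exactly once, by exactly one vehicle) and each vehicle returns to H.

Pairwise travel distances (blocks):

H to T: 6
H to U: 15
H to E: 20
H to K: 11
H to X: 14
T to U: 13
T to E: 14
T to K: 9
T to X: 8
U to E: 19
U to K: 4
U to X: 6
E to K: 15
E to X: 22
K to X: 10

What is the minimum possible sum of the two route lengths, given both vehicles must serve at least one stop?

Minimum combined distance: 71 blocks.

Check every non-empty split of the stops between the two vehicles; for each half take its own optimal tour:
  {T} + {U, E, K, X}: 12 + 59 = 71
  {U} + {T, E, K, X}: 30 + 59 = 89
  {T, U} + {E, K, X}: 34 + 59 = 93
  {E} + {T, U, K, X}: 40 + 35 = 75
  {T, E} + {U, K, X}: 40 + 35 = 75
  {U, E} + {T, K, X}: 54 + 35 = 89
  … (15 splits in total)
Best: vehicle 1 H → T → H = 12; vehicle 2 H → E → K → U → X → H = 59; combined 71.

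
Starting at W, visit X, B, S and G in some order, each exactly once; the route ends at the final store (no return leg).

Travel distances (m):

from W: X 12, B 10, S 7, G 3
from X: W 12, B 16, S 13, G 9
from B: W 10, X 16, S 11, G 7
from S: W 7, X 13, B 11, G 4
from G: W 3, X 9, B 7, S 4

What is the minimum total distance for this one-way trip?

There are 4! = 24 possible orderings.
W→X→B→S→G: 12+16+11+4 = 43
W→X→B→G→S: 12+16+7+4 = 39
W→X→S→B→G: 12+13+11+7 = 43
W→X→S→G→B: 12+13+4+7 = 36
W→X→G→B→S: 12+9+7+11 = 39
W→X→G→S→B: 12+9+4+11 = 36
W→B→X→S→G: 10+16+13+4 = 43
W→B→X→G→S: 10+16+9+4 = 39
W→B→S→X→G: 10+11+13+9 = 43
W→B→S→G→X: 10+11+4+9 = 34
W→B→G→X→S: 10+7+9+13 = 39
W→B→G→S→X: 10+7+4+13 = 34
W→S→X→B→G: 7+13+16+7 = 43
W→S→X→G→B: 7+13+9+7 = 36
… (10 more)
The minimum is 34.
One shortest path: W → B → S → G → X.

Shortest open route: 34 m.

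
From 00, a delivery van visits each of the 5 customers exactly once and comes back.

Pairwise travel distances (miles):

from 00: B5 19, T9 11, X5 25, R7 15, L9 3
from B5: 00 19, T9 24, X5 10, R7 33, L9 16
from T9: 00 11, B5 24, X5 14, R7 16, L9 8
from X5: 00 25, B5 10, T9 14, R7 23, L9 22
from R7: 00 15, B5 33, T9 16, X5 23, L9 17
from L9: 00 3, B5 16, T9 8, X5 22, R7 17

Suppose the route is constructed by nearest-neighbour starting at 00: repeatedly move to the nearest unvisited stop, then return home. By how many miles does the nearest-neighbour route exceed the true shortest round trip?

From 00: L9=3, T9=11, R7=15, B5=19, X5=25 → choose L9 (3).
From L9: T9=8, B5=16, R7=17, X5=22 → choose T9 (8).
From T9: X5=14, R7=16, B5=24 → choose X5 (14).
From X5: B5=10, R7=23 → choose B5 (10).
From B5: R7=33 → choose R7 (33).
NN route 00 → L9 → T9 → X5 → B5 → R7 → 00 costs 83.
Optimal: 00 → R7 → T9 → X5 → B5 → L9 → 00 costs 74 (by enumerating all 60 distinct tours).
Excess = 83 − 74 = 9.

Excess over optimum: 9 miles.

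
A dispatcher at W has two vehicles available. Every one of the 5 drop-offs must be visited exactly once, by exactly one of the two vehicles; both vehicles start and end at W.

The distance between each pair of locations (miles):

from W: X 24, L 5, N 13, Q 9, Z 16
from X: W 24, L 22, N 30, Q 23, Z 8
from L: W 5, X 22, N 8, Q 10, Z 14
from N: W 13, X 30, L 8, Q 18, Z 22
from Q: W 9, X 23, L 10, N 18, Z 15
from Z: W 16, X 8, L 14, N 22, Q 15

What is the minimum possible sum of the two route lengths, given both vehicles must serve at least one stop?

Check every non-empty split of the stops between the two vehicles; for each half take its own optimal tour:
  {X} + {L, N, Q, Z}: 48 + 59 = 107
  {L} + {X, N, Q, Z}: 10 + 75 = 85
  {X, L} + {N, Q, Z}: 51 + 59 = 110
  {N} + {X, L, Q, Z}: 26 + 59 = 85
  {X, N} + {L, Q, Z}: 67 + 43 = 110
  {L, N} + {X, Q, Z}: 26 + 56 = 82
  … (15 splits in total)
Best: vehicle 1 W → L → N → W = 26; vehicle 2 W → X → Z → Q → W = 56; combined 82.

Minimum combined distance: 82 miles.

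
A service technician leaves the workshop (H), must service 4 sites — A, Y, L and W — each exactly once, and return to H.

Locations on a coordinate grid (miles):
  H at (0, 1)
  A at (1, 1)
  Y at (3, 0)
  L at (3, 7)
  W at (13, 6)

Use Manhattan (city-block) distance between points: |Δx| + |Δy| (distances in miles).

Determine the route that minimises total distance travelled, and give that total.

Shortest round trip = 40 miles.

There are 12 distinct closed tours to check (reversals are equivalent).
H - A - Y - L - W - H: 1+3+7+11+18 = 40
H - A - Y - W - L - H: 1+3+16+11+9 = 40
H - A - L - Y - W - H: 1+8+7+16+18 = 50
H - A - L - W - Y - H: 1+8+11+16+4 = 40
H - A - W - Y - L - H: 1+17+16+7+9 = 50
H - A - W - L - Y - H: 1+17+11+7+4 = 40
H - Y - A - L - W - H: 4+3+8+11+18 = 44
H - Y - A - W - L - H: 4+3+17+11+9 = 44
H - Y - L - A - W - H: 4+7+8+17+18 = 54
H - Y - W - A - L - H: 4+16+17+8+9 = 54
H - L - A - Y - W - H: 9+8+3+16+18 = 54
H - L - Y - A - W - H: 9+7+3+17+18 = 54
The minimum is 40.
One optimal route: H → A → Y → L → W → H (or its reverse).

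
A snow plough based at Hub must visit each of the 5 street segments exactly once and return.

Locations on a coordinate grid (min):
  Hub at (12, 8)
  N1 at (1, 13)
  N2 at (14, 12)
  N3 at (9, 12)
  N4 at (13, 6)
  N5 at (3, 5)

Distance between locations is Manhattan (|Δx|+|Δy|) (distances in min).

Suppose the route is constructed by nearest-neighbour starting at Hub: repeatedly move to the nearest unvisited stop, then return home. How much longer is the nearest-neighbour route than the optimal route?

2 min longer than the optimal tour.

From Hub: N4=3, N2=6, N3=7, N5=12, N1=16 → choose N4 (3).
From N4: N2=7, N3=10, N5=11, N1=19 → choose N2 (7).
From N2: N3=5, N1=14, N5=18 → choose N3 (5).
From N3: N1=9, N5=13 → choose N1 (9).
From N1: N5=10 → choose N5 (10).
NN route Hub → N4 → N2 → N3 → N1 → N5 → Hub costs 46.
Optimal: Hub → N2 → N3 → N1 → N5 → N4 → Hub costs 44 (by enumerating all 60 distinct tours).
Excess = 46 − 44 = 2.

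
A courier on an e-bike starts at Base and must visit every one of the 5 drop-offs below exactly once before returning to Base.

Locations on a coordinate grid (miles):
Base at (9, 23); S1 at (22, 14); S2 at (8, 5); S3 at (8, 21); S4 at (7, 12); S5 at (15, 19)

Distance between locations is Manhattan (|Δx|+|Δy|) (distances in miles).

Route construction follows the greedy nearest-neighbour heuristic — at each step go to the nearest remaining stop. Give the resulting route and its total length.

At Base the remaining stops are S3 3, S5 10, S4 13, S2 19, S1 22; go to S3.
At S3 the remaining stops are S5 9, S4 10, S2 16, S1 21; go to S5.
At S5 the remaining stops are S1 12, S4 15, S2 21; go to S1.
At S1 the remaining stops are S4 17, S2 23; go to S4.
At S4 the remaining stops are S2 8; go to S2.
Return S2→Base: 19.
Total = 3 + 9 + 12 + 17 + 8 + 19 = 68.

Total distance 68 miles via the nearest-neighbour route Base → S3 → S5 → S1 → S4 → S2 → Base.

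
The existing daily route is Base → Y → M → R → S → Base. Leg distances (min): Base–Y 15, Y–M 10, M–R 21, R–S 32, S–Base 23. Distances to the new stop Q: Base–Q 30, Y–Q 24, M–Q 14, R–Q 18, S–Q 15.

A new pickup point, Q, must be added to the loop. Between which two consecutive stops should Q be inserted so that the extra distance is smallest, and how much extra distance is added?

Adding 1 min by placing Q on the R–S leg.

Insertion cost between consecutive stops i–j is d(i,Q) + d(Q,j) − d(i,j):
  between Base and Y: 30 + 24 − 15 = 39
  between Y and M: 24 + 14 − 10 = 28
  between M and R: 14 + 18 − 21 = 11
  between R and S: 18 + 15 − 32 = 1
  between S and Base: 15 + 30 − 23 = 22
Cheapest insertion is between R and S, adding 1.
New total = 101 + 1 = 102.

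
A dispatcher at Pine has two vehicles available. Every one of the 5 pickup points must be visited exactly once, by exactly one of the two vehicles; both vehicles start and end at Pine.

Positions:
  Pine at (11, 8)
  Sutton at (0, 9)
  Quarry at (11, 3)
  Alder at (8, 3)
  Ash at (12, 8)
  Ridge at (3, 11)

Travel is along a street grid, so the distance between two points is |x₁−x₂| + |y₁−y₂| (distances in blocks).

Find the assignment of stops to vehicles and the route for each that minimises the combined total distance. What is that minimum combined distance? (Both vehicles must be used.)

40 blocks — the smallest possible combined total.

Try each way of splitting the stops between the two vehicles (each non-empty) and, for each split, find the best tour for each vehicle:
  {Sutton} + {Quarry, Alder, Ash, Ridge}: 24 + 34 = 58
  {Quarry} + {Sutton, Alder, Ash, Ridge}: 10 + 40 = 50
  {Sutton, Quarry} + {Alder, Ash, Ridge}: 34 + 34 = 68
  {Alder} + {Sutton, Quarry, Ash, Ridge}: 16 + 40 = 56
  {Sutton, Alder} + {Quarry, Ash, Ridge}: 34 + 34 = 68
  {Quarry, Alder} + {Sutton, Ash, Ridge}: 16 + 30 = 46
  … (15 splits in total)
  {Ash} + {Sutton, Quarry, Alder, Ridge}: 2 + 38 = 40  ← best
Best: vehicle 1 Pine → Ash → Pine = 2; vehicle 2 Pine → Sutton → Ridge → Alder → Quarry → Pine = 38; combined 40.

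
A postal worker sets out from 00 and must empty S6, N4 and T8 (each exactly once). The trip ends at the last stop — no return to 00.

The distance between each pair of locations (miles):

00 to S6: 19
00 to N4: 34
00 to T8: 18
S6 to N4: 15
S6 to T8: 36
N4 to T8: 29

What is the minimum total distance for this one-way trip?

There are 3! = 6 possible orderings.
00 - S6 - N4 - T8: 19+15+29 = 63
00 - S6 - T8 - N4: 19+36+29 = 84
00 - N4 - S6 - T8: 34+15+36 = 85
00 - N4 - T8 - S6: 34+29+36 = 99
00 - T8 - S6 - N4: 18+36+15 = 69
00 - T8 - N4 - S6: 18+29+15 = 62
The minimum is 62.
One shortest path: 00 → T8 → N4 → S6.

62 miles — the minimum one-way total.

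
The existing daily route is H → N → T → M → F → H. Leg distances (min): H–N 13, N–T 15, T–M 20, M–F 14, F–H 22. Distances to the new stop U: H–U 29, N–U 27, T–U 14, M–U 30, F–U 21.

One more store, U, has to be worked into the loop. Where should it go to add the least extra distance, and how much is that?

+24 min — insert U between T and M.

Insertion cost between consecutive stops i–j is d(i,U) + d(U,j) − d(i,j):
  between H and N: 29 + 27 − 13 = 43
  between N and T: 27 + 14 − 15 = 26
  between T and M: 14 + 30 − 20 = 24
  between M and F: 30 + 21 − 14 = 37
  between F and H: 21 + 29 − 22 = 28
Cheapest insertion is between T and M, adding 24.
New total = 84 + 24 = 108.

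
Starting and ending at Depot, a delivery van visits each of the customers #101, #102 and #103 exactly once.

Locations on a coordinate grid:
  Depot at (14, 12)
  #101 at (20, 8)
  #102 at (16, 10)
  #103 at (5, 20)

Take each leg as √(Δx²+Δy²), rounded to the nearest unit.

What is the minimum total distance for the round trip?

There are 3 distinct closed tours to check (reversals are equivalent).
Depot-#101-#102-#103-Depot: 7+4+15+12 = 38
Depot-#101-#103-#102-Depot: 7+19+15+3 = 44
Depot-#102-#101-#103-Depot: 3+4+19+12 = 38
The minimum is 38.
One optimal route: Depot → #101 → #102 → #103 → Depot (or its reverse).

Minimum total distance: 38.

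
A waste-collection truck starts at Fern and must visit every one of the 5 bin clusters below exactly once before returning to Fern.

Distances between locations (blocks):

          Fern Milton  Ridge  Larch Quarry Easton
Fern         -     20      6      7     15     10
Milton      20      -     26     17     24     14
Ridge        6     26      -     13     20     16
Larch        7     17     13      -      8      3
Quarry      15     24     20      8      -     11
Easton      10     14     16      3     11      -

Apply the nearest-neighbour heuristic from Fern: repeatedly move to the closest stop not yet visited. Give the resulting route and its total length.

Nearest-neighbour total = 77 blocks; route Fern → Ridge → Larch → Easton → Quarry → Milton → Fern.

From Fern: distances to unvisited — Ridge=6, Larch=7, Easton=10, Quarry=15, Milton=20. Nearest is Ridge (6).
From Ridge: distances to unvisited — Larch=13, Easton=16, Quarry=20, Milton=26. Nearest is Larch (13).
From Larch: distances to unvisited — Easton=3, Quarry=8, Milton=17. Nearest is Easton (3).
From Easton: distances to unvisited — Quarry=11, Milton=14. Nearest is Quarry (11).
From Quarry: distances to unvisited — Milton=24. Nearest is Milton (24).
Return Milton→Fern: 20.
Total = 6 + 13 + 3 + 11 + 24 + 20 = 77.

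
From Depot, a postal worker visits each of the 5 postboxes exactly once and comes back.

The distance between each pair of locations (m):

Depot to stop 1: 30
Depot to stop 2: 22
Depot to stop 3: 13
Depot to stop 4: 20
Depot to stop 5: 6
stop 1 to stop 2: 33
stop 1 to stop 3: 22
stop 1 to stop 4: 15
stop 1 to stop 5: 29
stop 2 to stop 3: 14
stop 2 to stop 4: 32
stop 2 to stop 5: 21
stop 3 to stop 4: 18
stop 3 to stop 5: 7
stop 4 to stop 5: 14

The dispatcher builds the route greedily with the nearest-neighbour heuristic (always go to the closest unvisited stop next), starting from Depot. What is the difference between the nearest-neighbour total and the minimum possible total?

11 m longer than the optimal tour.

Depot: stop 5=6, stop 3=13, stop 4=20, stop 2=22, stop 1=30 ⇒ stop 5
stop 5: stop 3=7, stop 4=14, stop 2=21, stop 1=29 ⇒ stop 3
stop 3: stop 2=14, stop 4=18, stop 1=22 ⇒ stop 2
stop 2: stop 4=32, stop 1=33 ⇒ stop 4
stop 4: stop 1=15 ⇒ stop 1
NN route Depot → stop 5 → stop 3 → stop 2 → stop 4 → stop 1 → Depot costs 104.
Optimal: Depot → stop 2 → stop 3 → stop 1 → stop 4 → stop 5 → Depot costs 93 (by enumerating all 60 distinct tours).
Excess = 104 − 93 = 11.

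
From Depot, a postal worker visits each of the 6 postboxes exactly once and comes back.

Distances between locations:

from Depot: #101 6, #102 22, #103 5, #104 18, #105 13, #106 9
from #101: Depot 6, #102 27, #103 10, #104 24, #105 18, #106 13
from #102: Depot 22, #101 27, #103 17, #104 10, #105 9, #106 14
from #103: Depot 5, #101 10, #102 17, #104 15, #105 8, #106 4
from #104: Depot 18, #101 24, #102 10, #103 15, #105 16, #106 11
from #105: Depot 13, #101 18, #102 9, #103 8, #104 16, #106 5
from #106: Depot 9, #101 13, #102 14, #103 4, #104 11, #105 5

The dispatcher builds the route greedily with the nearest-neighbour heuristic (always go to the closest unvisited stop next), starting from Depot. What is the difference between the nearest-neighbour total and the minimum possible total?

Depot: #103=5, #101=6, #106=9, #105=13, #104=18, #102=22 ⇒ #103
#103: #106=4, #105=8, #101=10, #104=15, #102=17 ⇒ #106
#106: #105=5, #104=11, #101=13, #102=14 ⇒ #105
#105: #102=9, #104=16, #101=18 ⇒ #102
#102: #104=10, #101=27 ⇒ #104
#104: #101=24 ⇒ #101
NN route Depot → #103 → #106 → #105 → #102 → #104 → #101 → Depot costs 63.
Optimal: Depot → #101 → #103 → #106 → #105 → #102 → #104 → Depot costs 62 (by enumerating all 360 distinct tours).
Excess = 63 − 62 = 1.

The nearest-neighbour route is 1 longer than optimal.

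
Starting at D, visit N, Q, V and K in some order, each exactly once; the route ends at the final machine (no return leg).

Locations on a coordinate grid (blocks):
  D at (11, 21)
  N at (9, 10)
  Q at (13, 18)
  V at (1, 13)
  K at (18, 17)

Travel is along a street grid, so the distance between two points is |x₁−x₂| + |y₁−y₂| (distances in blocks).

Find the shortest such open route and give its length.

38 blocks — the minimum one-way total.

There are 4! = 24 possible orderings.
D→N→Q→V→K: 13+12+17+21 = 63
D→N→Q→K→V: 13+12+6+21 = 52
D→N→V→Q→K: 13+11+17+6 = 47
D→N→V→K→Q: 13+11+21+6 = 51
D→N→K→Q→V: 13+16+6+17 = 52
D→N→K→V→Q: 13+16+21+17 = 67
D→Q→N→V→K: 5+12+11+21 = 49
D→Q→N→K→V: 5+12+16+21 = 54
D→Q→V→N→K: 5+17+11+16 = 49
D→Q→V→K→N: 5+17+21+16 = 59
D→Q→K→N→V: 5+6+16+11 = 38
D→Q→K→V→N: 5+6+21+11 = 43
D→V→N→Q→K: 18+11+12+6 = 47
D→V→N→K→Q: 18+11+16+6 = 51
… (10 more)
The minimum is 38.
One shortest path: D → Q → K → N → V.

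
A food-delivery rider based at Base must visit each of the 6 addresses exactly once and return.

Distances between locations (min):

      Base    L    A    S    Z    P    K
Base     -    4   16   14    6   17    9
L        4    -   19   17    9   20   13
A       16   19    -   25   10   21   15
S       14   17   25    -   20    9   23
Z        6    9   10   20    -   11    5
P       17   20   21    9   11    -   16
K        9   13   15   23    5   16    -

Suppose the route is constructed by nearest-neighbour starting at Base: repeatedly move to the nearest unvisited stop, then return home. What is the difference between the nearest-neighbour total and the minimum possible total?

From Base: L=4, Z=6, K=9, S=14, A=16, P=17 → choose L (4).
From L: Z=9, K=13, S=17, A=19, P=20 → choose Z (9).
From Z: K=5, A=10, P=11, S=20 → choose K (5).
From K: A=15, P=16, S=23 → choose A (15).
From A: P=21, S=25 → choose P (21).
From P: S=9 → choose S (9).
NN route Base → L → Z → K → A → P → S → Base costs 77.
Optimal: Base → L → S → P → A → Z → K → Base costs 75 (by enumerating all 360 distinct tours).
Excess = 77 − 75 = 2.

The nearest-neighbour route is 2 min longer than optimal.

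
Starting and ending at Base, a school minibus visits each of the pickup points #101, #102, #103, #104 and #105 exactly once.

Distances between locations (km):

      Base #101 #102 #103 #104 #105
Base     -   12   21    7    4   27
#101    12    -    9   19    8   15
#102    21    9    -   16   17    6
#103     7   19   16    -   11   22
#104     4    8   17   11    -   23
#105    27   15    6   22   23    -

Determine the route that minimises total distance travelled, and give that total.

Base → #101 → #102 → #103 → #104 → #105 → Base: 12+9+16+11+23+27 = 98
Base → #101 → #102 → #103 → #105 → #104 → Base: 12+9+16+22+23+4 = 86
Base → #101 → #102 → #104 → #103 → #105 → Base: 12+9+17+11+22+27 = 98
Base → #101 → #102 → #104 → #105 → #103 → Base: 12+9+17+23+22+7 = 90
Base → #101 → #102 → #105 → #103 → #104 → Base: 12+9+6+22+11+4 = 64
Base → #101 → #102 → #105 → #104 → #103 → Base: 12+9+6+23+11+7 = 68
Base → #101 → #103 → #102 → #104 → #105 → Base: 12+19+16+17+23+27 = 114
Base → #101 → #103 → #102 → #105 → #104 → Base: 12+19+16+6+23+4 = 80
Base → #101 → #103 → #104 → #102 → #105 → Base: 12+19+11+17+6+27 = 92
Base → #101 → #103 → #104 → #105 → #102 → Base: 12+19+11+23+6+21 = 92
Base → #101 → #103 → #105 → #102 → #104 → Base: 12+19+22+6+17+4 = 80
Base → #101 → #103 → #105 → #104 → #102 → Base: 12+19+22+23+17+21 = 114
Base → #101 → #104 → #102 → #103 → #105 → Base: 12+8+17+16+22+27 = 102
Base → #101 → #104 → #102 → #105 → #103 → Base: 12+8+17+6+22+7 = 72
… (46 more)
Base → #103 → #102 → #105 → #101 → #104 → Base: 7+16+6+15+8+4 = 56  ← best
The minimum is 56.
One optimal route: Base → #103 → #102 → #105 → #101 → #104 → Base (or its reverse).

Minimum total distance: 56 km.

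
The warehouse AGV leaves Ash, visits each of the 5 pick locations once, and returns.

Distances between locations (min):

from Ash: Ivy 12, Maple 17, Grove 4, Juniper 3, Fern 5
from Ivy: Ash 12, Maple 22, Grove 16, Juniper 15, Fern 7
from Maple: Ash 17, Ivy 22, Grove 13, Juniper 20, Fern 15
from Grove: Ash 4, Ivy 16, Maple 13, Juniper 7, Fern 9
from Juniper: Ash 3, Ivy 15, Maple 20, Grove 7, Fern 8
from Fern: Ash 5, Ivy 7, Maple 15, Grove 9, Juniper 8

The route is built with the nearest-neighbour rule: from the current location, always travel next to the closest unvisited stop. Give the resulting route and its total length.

Nearest-neighbour total = 65 min; route Ash → Juniper → Grove → Fern → Ivy → Maple → Ash.

Ash → [Juniper:3 / Grove:4 / Fern:5 / Ivy:12 / Maple:17] → Juniper (3)
Juniper → [Grove:7 / Fern:8 / Ivy:15 / Maple:20] → Grove (7)
Grove → [Fern:9 / Maple:13 / Ivy:16] → Fern (9)
Fern → [Ivy:7 / Maple:15] → Ivy (7)
Ivy → [Maple:22] → Maple (22)
Return Maple→Ash: 17.
Total = 3 + 7 + 9 + 7 + 22 + 17 = 65.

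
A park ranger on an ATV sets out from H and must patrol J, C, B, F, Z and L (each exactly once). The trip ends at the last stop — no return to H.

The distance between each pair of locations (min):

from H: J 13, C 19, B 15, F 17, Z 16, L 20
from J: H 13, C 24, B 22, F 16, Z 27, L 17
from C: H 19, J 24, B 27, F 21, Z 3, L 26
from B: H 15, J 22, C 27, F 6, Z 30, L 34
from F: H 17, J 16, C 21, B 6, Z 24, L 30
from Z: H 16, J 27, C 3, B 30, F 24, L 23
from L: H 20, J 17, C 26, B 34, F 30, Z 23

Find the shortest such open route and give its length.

There are 6! = 720 possible orderings.
H → J → C → B → F → Z → L: 13+24+27+6+24+23 = 117
H → J → C → B → F → L → Z: 13+24+27+6+30+23 = 123
H → J → C → B → Z → F → L: 13+24+27+30+24+30 = 148
H → J → C → B → Z → L → F: 13+24+27+30+23+30 = 147
H → J → C → B → L → F → Z: 13+24+27+34+30+24 = 152
H → J → C → B → L → Z → F: 13+24+27+34+23+24 = 145
H → J → C → F → B → Z → L: 13+24+21+6+30+23 = 117
H → J → C → F → B → L → Z: 13+24+21+6+34+23 = 121
… (712 more)
H → B → F → J → L → Z → C: 15+6+16+17+23+3 = 80  ← best
The minimum is 80.
One shortest path: H → B → F → J → L → Z → C.

Shortest open route: 80 min.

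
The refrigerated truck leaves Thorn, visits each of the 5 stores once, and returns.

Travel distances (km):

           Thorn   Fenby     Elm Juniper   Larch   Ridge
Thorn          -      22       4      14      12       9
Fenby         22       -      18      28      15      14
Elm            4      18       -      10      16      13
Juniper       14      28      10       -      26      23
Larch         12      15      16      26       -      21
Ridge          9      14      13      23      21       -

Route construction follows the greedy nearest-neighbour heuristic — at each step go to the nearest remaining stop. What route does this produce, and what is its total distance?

Total distance 78 km via the nearest-neighbour route Thorn → Elm → Juniper → Ridge → Fenby → Larch → Thorn.

Thorn → [Elm:4 / Ridge:9 / Larch:12 / Juniper:14 / Fenby:22] → Elm (4)
Elm → [Juniper:10 / Ridge:13 / Larch:16 / Fenby:18] → Juniper (10)
Juniper → [Ridge:23 / Larch:26 / Fenby:28] → Ridge (23)
Ridge → [Fenby:14 / Larch:21] → Fenby (14)
Fenby → [Larch:15] → Larch (15)
Return Larch→Thorn: 12.
Total = 4 + 10 + 23 + 14 + 15 + 12 = 78.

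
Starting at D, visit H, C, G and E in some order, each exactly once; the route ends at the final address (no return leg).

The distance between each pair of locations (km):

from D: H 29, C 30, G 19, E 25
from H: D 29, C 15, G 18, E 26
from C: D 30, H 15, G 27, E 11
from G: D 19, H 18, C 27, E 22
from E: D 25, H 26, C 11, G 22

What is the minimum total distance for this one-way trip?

There are 4! = 24 possible orderings.
D→H→C→G→E: 29+15+27+22 = 93
D→H→C→E→G: 29+15+11+22 = 77
D→H→G→C→E: 29+18+27+11 = 85
D→H→G→E→C: 29+18+22+11 = 80
D→H→E→C→G: 29+26+11+27 = 93
D→H→E→G→C: 29+26+22+27 = 104
D→C→H→G→E: 30+15+18+22 = 85
D→C→H→E→G: 30+15+26+22 = 93
D→C→G→H→E: 30+27+18+26 = 101
D→C→G→E→H: 30+27+22+26 = 105
D→C→E→H→G: 30+11+26+18 = 85
D→C→E→G→H: 30+11+22+18 = 81
D→G→H→C→E: 19+18+15+11 = 63
D→G→H→E→C: 19+18+26+11 = 74
… (10 more)
The minimum is 63.
One shortest path: D → G → H → C → E.

Shortest open route: 63 km.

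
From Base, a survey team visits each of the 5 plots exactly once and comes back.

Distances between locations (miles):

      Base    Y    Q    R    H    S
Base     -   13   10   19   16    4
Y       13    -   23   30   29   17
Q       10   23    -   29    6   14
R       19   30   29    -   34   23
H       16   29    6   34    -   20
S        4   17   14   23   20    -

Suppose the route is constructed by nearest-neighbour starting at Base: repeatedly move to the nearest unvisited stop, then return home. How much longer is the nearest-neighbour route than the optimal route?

Base: S=4, Q=10, Y=13, H=16, R=19 ⇒ S
S: Q=14, Y=17, H=20, R=23 ⇒ Q
Q: H=6, Y=23, R=29 ⇒ H
H: Y=29, R=34 ⇒ Y
Y: R=30 ⇒ R
NN route Base → S → Q → H → Y → R → Base costs 102.
Optimal: Base → Y → R → H → Q → S → Base costs 101 (by enumerating all 60 distinct tours).
Excess = 102 − 101 = 1.

Excess over optimum: 1 miles.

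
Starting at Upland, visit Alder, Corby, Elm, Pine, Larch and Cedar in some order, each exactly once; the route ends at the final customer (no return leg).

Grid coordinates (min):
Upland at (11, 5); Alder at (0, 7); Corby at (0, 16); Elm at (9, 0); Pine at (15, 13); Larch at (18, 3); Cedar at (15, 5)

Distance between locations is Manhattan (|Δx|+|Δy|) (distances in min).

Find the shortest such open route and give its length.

There are 6! = 720 possible orderings.
Upland - Alder - Corby - Elm - Pine - Larch - Cedar: 13+9+25+19+13+5 = 84
Upland - Alder - Corby - Elm - Pine - Cedar - Larch: 13+9+25+19+8+5 = 79
Upland - Alder - Corby - Elm - Larch - Pine - Cedar: 13+9+25+12+13+8 = 80
Upland - Alder - Corby - Elm - Larch - Cedar - Pine: 13+9+25+12+5+8 = 72
Upland - Alder - Corby - Elm - Cedar - Pine - Larch: 13+9+25+11+8+13 = 79
Upland - Alder - Corby - Elm - Cedar - Larch - Pine: 13+9+25+11+5+13 = 76
Upland - Alder - Corby - Pine - Elm - Larch - Cedar: 13+9+18+19+12+5 = 76
Upland - Alder - Corby - Pine - Elm - Cedar - Larch: 13+9+18+19+11+5 = 75
… (712 more)
Upland - Elm - Larch - Cedar - Pine - Corby - Alder: 7+12+5+8+18+9 = 59  ← best
The minimum is 59.
One shortest path: Upland → Elm → Larch → Cedar → Pine → Corby → Alder.

59 min — the minimum one-way total.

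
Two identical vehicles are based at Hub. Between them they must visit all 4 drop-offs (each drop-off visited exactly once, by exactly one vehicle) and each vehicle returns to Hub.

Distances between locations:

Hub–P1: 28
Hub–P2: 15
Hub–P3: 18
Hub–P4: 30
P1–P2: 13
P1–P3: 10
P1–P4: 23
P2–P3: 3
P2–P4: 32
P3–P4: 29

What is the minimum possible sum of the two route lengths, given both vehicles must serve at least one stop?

There are 2^3 − 1 = 7 ways to divide the 4 stops into two non-empty groups. For each, the best each vehicle can do is its own shortest tour through its group:
  {P1} + {P2, P3, P4}: 56 + 77 = 133
  {P2} + {P1, P3, P4}: 30 + 81 = 111
  {P1, P2} + {P3, P4}: 56 + 77 = 133
  {P3} + {P1, P2, P4}: 36 + 81 = 117
  {P1, P3} + {P2, P4}: 56 + 77 = 133
  {P2, P3} + {P1, P4}: 36 + 81 = 117
  … (7 splits in total)
Best: vehicle 1 Hub → P2 → Hub = 30; vehicle 2 Hub → P3 → P1 → P4 → Hub = 81; combined 111.

111 — the smallest possible combined total.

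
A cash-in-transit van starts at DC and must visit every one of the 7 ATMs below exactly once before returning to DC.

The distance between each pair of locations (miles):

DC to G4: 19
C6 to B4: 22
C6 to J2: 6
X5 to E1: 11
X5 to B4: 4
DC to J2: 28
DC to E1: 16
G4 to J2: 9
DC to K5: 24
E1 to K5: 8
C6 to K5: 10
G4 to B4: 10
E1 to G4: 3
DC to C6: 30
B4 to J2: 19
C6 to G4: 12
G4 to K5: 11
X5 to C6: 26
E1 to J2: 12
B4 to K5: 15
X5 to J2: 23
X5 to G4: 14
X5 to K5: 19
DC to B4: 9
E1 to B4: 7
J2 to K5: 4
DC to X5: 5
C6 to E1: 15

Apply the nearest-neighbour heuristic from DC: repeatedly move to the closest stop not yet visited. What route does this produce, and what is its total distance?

72 miles along DC → X5 → B4 → E1 → G4 → J2 → K5 → C6 → DC.

DC → [X5:5 / B4:9 / E1:16 / G4:19 / K5:24 / J2:28 / C6:30] → X5 (5)
X5 → [B4:4 / E1:11 / G4:14 / K5:19 / J2:23 / C6:26] → B4 (4)
B4 → [E1:7 / G4:10 / K5:15 / J2:19 / C6:22] → E1 (7)
E1 → [G4:3 / K5:8 / J2:12 / C6:15] → G4 (3)
G4 → [J2:9 / K5:11 / C6:12] → J2 (9)
J2 → [K5:4 / C6:6] → K5 (4)
K5 → [C6:10] → C6 (10)
Return C6→DC: 30.
Total = 5 + 4 + 7 + 3 + 9 + 4 + 10 + 30 = 72.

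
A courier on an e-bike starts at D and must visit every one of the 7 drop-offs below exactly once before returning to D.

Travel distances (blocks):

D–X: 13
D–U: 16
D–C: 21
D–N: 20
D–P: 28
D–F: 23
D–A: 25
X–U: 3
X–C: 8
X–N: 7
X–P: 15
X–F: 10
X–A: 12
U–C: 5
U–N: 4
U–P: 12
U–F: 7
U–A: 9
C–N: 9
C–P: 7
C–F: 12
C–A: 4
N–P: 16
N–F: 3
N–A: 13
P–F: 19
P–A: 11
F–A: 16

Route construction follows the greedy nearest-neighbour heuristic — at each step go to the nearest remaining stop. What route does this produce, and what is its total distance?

78 blocks along D → X → U → N → F → C → A → P → D.

D → [X:13 / U:16 / N:20 / C:21 / F:23 / A:25 / P:28] → X (13)
X → [U:3 / N:7 / C:8 / F:10 / A:12 / P:15] → U (3)
U → [N:4 / C:5 / F:7 / A:9 / P:12] → N (4)
N → [F:3 / C:9 / A:13 / P:16] → F (3)
F → [C:12 / A:16 / P:19] → C (12)
C → [A:4 / P:7] → A (4)
A → [P:11] → P (11)
Return P→D: 28.
Total = 13 + 3 + 4 + 3 + 12 + 4 + 11 + 28 = 78.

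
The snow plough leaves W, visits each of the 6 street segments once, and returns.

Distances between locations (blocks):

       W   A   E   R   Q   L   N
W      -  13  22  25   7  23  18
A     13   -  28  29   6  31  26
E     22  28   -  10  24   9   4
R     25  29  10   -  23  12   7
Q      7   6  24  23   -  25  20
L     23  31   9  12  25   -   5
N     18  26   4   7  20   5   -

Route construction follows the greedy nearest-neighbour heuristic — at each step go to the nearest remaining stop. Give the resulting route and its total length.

Total distance 89 blocks via the nearest-neighbour route W → Q → A → N → E → L → R → W.

W → [Q:7 / A:13 / N:18 / E:22 / L:23 / R:25] → Q (7)
Q → [A:6 / N:20 / R:23 / E:24 / L:25] → A (6)
A → [N:26 / E:28 / R:29 / L:31] → N (26)
N → [E:4 / L:5 / R:7] → E (4)
E → [L:9 / R:10] → L (9)
L → [R:12] → R (12)
Return R→W: 25.
Total = 7 + 6 + 26 + 4 + 9 + 12 + 25 = 89.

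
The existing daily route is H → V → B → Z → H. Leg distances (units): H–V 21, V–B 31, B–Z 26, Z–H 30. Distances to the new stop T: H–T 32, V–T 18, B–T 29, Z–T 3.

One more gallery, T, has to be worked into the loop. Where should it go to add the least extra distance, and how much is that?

+5 — insert T between Z and H.

Insertion cost between consecutive stops i–j is d(i,T) + d(T,j) − d(i,j):
  between H and V: 32 + 18 − 21 = 29
  between V and B: 18 + 29 − 31 = 16
  between B and Z: 29 + 3 − 26 = 6
  between Z and H: 3 + 32 − 30 = 5
Cheapest insertion is between Z and H, adding 5.
New total = 108 + 5 = 113.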